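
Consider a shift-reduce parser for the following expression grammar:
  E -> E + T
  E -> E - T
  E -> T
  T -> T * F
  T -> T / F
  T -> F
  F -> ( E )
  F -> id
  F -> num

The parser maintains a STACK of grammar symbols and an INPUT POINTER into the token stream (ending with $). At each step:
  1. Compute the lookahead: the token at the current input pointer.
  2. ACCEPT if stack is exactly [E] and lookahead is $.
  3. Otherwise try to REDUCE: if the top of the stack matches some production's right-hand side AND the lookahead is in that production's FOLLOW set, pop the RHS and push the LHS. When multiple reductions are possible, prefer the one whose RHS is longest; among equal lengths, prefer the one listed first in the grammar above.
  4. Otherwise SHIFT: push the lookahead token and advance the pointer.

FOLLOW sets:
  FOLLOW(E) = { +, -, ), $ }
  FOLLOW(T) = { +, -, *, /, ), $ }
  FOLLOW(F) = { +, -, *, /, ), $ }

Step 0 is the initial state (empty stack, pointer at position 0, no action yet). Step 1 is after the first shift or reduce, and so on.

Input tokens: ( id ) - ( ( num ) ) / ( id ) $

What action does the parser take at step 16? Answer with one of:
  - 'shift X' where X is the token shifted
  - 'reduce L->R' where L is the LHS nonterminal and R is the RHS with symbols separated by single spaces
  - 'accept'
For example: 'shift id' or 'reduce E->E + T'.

Answer: reduce E->T

Derivation:
Step 1: shift (. Stack=[(] ptr=1 lookahead=id remaining=[id ) - ( ( num ) ) / ( id ) $]
Step 2: shift id. Stack=[( id] ptr=2 lookahead=) remaining=[) - ( ( num ) ) / ( id ) $]
Step 3: reduce F->id. Stack=[( F] ptr=2 lookahead=) remaining=[) - ( ( num ) ) / ( id ) $]
Step 4: reduce T->F. Stack=[( T] ptr=2 lookahead=) remaining=[) - ( ( num ) ) / ( id ) $]
Step 5: reduce E->T. Stack=[( E] ptr=2 lookahead=) remaining=[) - ( ( num ) ) / ( id ) $]
Step 6: shift ). Stack=[( E )] ptr=3 lookahead=- remaining=[- ( ( num ) ) / ( id ) $]
Step 7: reduce F->( E ). Stack=[F] ptr=3 lookahead=- remaining=[- ( ( num ) ) / ( id ) $]
Step 8: reduce T->F. Stack=[T] ptr=3 lookahead=- remaining=[- ( ( num ) ) / ( id ) $]
Step 9: reduce E->T. Stack=[E] ptr=3 lookahead=- remaining=[- ( ( num ) ) / ( id ) $]
Step 10: shift -. Stack=[E -] ptr=4 lookahead=( remaining=[( ( num ) ) / ( id ) $]
Step 11: shift (. Stack=[E - (] ptr=5 lookahead=( remaining=[( num ) ) / ( id ) $]
Step 12: shift (. Stack=[E - ( (] ptr=6 lookahead=num remaining=[num ) ) / ( id ) $]
Step 13: shift num. Stack=[E - ( ( num] ptr=7 lookahead=) remaining=[) ) / ( id ) $]
Step 14: reduce F->num. Stack=[E - ( ( F] ptr=7 lookahead=) remaining=[) ) / ( id ) $]
Step 15: reduce T->F. Stack=[E - ( ( T] ptr=7 lookahead=) remaining=[) ) / ( id ) $]
Step 16: reduce E->T. Stack=[E - ( ( E] ptr=7 lookahead=) remaining=[) ) / ( id ) $]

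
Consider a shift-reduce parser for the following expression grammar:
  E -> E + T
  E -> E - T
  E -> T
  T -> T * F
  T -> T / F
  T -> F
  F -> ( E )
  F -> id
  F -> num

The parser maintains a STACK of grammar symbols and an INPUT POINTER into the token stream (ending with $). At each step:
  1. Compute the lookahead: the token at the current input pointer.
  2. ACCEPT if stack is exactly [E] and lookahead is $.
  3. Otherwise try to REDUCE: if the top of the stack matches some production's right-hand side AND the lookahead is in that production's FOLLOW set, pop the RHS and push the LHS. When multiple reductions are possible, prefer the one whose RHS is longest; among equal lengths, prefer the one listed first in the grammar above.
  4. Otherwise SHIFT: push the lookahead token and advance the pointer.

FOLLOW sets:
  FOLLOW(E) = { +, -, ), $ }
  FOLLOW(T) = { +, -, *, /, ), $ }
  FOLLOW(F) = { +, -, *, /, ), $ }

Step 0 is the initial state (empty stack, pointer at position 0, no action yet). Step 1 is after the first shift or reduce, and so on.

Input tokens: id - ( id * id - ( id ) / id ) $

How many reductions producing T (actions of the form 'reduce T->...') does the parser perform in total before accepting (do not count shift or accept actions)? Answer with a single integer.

Answer: 7

Derivation:
Step 1: shift id. Stack=[id] ptr=1 lookahead=- remaining=[- ( id * id - ( id ) / id ) $]
Step 2: reduce F->id. Stack=[F] ptr=1 lookahead=- remaining=[- ( id * id - ( id ) / id ) $]
Step 3: reduce T->F. Stack=[T] ptr=1 lookahead=- remaining=[- ( id * id - ( id ) / id ) $]
Step 4: reduce E->T. Stack=[E] ptr=1 lookahead=- remaining=[- ( id * id - ( id ) / id ) $]
Step 5: shift -. Stack=[E -] ptr=2 lookahead=( remaining=[( id * id - ( id ) / id ) $]
Step 6: shift (. Stack=[E - (] ptr=3 lookahead=id remaining=[id * id - ( id ) / id ) $]
Step 7: shift id. Stack=[E - ( id] ptr=4 lookahead=* remaining=[* id - ( id ) / id ) $]
Step 8: reduce F->id. Stack=[E - ( F] ptr=4 lookahead=* remaining=[* id - ( id ) / id ) $]
Step 9: reduce T->F. Stack=[E - ( T] ptr=4 lookahead=* remaining=[* id - ( id ) / id ) $]
Step 10: shift *. Stack=[E - ( T *] ptr=5 lookahead=id remaining=[id - ( id ) / id ) $]
Step 11: shift id. Stack=[E - ( T * id] ptr=6 lookahead=- remaining=[- ( id ) / id ) $]
Step 12: reduce F->id. Stack=[E - ( T * F] ptr=6 lookahead=- remaining=[- ( id ) / id ) $]
Step 13: reduce T->T * F. Stack=[E - ( T] ptr=6 lookahead=- remaining=[- ( id ) / id ) $]
Step 14: reduce E->T. Stack=[E - ( E] ptr=6 lookahead=- remaining=[- ( id ) / id ) $]
Step 15: shift -. Stack=[E - ( E -] ptr=7 lookahead=( remaining=[( id ) / id ) $]
Step 16: shift (. Stack=[E - ( E - (] ptr=8 lookahead=id remaining=[id ) / id ) $]
Step 17: shift id. Stack=[E - ( E - ( id] ptr=9 lookahead=) remaining=[) / id ) $]
Step 18: reduce F->id. Stack=[E - ( E - ( F] ptr=9 lookahead=) remaining=[) / id ) $]
Step 19: reduce T->F. Stack=[E - ( E - ( T] ptr=9 lookahead=) remaining=[) / id ) $]
Step 20: reduce E->T. Stack=[E - ( E - ( E] ptr=9 lookahead=) remaining=[) / id ) $]
Step 21: shift ). Stack=[E - ( E - ( E )] ptr=10 lookahead=/ remaining=[/ id ) $]
Step 22: reduce F->( E ). Stack=[E - ( E - F] ptr=10 lookahead=/ remaining=[/ id ) $]
Step 23: reduce T->F. Stack=[E - ( E - T] ptr=10 lookahead=/ remaining=[/ id ) $]
Step 24: shift /. Stack=[E - ( E - T /] ptr=11 lookahead=id remaining=[id ) $]
Step 25: shift id. Stack=[E - ( E - T / id] ptr=12 lookahead=) remaining=[) $]
Step 26: reduce F->id. Stack=[E - ( E - T / F] ptr=12 lookahead=) remaining=[) $]
Step 27: reduce T->T / F. Stack=[E - ( E - T] ptr=12 lookahead=) remaining=[) $]
Step 28: reduce E->E - T. Stack=[E - ( E] ptr=12 lookahead=) remaining=[) $]
Step 29: shift ). Stack=[E - ( E )] ptr=13 lookahead=$ remaining=[$]
Step 30: reduce F->( E ). Stack=[E - F] ptr=13 lookahead=$ remaining=[$]
Step 31: reduce T->F. Stack=[E - T] ptr=13 lookahead=$ remaining=[$]
Step 32: reduce E->E - T. Stack=[E] ptr=13 lookahead=$ remaining=[$]
Step 33: accept. Stack=[E] ptr=13 lookahead=$ remaining=[$]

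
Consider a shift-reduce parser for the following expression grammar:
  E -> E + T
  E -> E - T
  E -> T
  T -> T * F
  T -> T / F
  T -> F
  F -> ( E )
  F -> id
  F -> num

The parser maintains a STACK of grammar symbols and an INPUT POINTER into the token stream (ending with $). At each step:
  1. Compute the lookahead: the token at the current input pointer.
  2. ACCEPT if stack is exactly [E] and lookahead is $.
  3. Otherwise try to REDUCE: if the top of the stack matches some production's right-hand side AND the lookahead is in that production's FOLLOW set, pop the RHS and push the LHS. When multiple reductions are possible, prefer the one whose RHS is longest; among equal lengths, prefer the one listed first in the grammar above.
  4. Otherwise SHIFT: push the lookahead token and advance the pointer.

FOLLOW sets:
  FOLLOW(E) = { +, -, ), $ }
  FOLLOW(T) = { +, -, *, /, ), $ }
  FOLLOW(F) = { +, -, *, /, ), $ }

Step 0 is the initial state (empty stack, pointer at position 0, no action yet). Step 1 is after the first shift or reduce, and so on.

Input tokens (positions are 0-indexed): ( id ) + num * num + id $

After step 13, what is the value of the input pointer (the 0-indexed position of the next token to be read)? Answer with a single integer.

Step 1: shift (. Stack=[(] ptr=1 lookahead=id remaining=[id ) + num * num + id $]
Step 2: shift id. Stack=[( id] ptr=2 lookahead=) remaining=[) + num * num + id $]
Step 3: reduce F->id. Stack=[( F] ptr=2 lookahead=) remaining=[) + num * num + id $]
Step 4: reduce T->F. Stack=[( T] ptr=2 lookahead=) remaining=[) + num * num + id $]
Step 5: reduce E->T. Stack=[( E] ptr=2 lookahead=) remaining=[) + num * num + id $]
Step 6: shift ). Stack=[( E )] ptr=3 lookahead=+ remaining=[+ num * num + id $]
Step 7: reduce F->( E ). Stack=[F] ptr=3 lookahead=+ remaining=[+ num * num + id $]
Step 8: reduce T->F. Stack=[T] ptr=3 lookahead=+ remaining=[+ num * num + id $]
Step 9: reduce E->T. Stack=[E] ptr=3 lookahead=+ remaining=[+ num * num + id $]
Step 10: shift +. Stack=[E +] ptr=4 lookahead=num remaining=[num * num + id $]
Step 11: shift num. Stack=[E + num] ptr=5 lookahead=* remaining=[* num + id $]
Step 12: reduce F->num. Stack=[E + F] ptr=5 lookahead=* remaining=[* num + id $]
Step 13: reduce T->F. Stack=[E + T] ptr=5 lookahead=* remaining=[* num + id $]

Answer: 5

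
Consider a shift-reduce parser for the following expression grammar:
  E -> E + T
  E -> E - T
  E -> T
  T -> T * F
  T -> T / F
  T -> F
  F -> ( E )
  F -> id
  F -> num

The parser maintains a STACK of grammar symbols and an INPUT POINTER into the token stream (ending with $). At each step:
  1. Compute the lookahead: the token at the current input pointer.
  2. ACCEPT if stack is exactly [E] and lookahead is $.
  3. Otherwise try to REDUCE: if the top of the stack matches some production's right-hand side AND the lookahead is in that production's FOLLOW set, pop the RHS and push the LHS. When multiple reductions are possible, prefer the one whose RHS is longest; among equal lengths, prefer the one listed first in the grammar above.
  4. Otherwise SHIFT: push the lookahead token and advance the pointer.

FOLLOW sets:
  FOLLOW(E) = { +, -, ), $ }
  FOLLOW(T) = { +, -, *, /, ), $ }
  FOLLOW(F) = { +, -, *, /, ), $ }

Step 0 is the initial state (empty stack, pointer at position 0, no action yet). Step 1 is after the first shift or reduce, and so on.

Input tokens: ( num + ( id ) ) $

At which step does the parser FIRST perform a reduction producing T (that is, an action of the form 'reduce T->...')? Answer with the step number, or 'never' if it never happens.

Answer: 4

Derivation:
Step 1: shift (. Stack=[(] ptr=1 lookahead=num remaining=[num + ( id ) ) $]
Step 2: shift num. Stack=[( num] ptr=2 lookahead=+ remaining=[+ ( id ) ) $]
Step 3: reduce F->num. Stack=[( F] ptr=2 lookahead=+ remaining=[+ ( id ) ) $]
Step 4: reduce T->F. Stack=[( T] ptr=2 lookahead=+ remaining=[+ ( id ) ) $]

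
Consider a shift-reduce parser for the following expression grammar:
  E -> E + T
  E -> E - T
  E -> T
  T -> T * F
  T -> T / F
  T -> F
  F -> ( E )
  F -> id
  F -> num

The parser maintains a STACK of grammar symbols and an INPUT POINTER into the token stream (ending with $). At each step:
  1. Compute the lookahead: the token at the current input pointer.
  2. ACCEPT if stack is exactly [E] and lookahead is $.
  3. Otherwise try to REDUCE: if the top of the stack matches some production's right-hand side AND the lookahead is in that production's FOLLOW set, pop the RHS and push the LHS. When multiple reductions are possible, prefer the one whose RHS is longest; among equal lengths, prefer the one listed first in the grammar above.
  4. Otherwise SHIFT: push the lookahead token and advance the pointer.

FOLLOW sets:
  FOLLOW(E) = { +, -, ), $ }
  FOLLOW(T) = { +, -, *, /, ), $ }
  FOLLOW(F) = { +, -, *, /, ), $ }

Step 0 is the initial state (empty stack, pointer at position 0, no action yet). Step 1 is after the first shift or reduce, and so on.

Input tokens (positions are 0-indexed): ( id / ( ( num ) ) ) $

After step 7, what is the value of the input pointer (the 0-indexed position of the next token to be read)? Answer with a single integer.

Step 1: shift (. Stack=[(] ptr=1 lookahead=id remaining=[id / ( ( num ) ) ) $]
Step 2: shift id. Stack=[( id] ptr=2 lookahead=/ remaining=[/ ( ( num ) ) ) $]
Step 3: reduce F->id. Stack=[( F] ptr=2 lookahead=/ remaining=[/ ( ( num ) ) ) $]
Step 4: reduce T->F. Stack=[( T] ptr=2 lookahead=/ remaining=[/ ( ( num ) ) ) $]
Step 5: shift /. Stack=[( T /] ptr=3 lookahead=( remaining=[( ( num ) ) ) $]
Step 6: shift (. Stack=[( T / (] ptr=4 lookahead=( remaining=[( num ) ) ) $]
Step 7: shift (. Stack=[( T / ( (] ptr=5 lookahead=num remaining=[num ) ) ) $]

Answer: 5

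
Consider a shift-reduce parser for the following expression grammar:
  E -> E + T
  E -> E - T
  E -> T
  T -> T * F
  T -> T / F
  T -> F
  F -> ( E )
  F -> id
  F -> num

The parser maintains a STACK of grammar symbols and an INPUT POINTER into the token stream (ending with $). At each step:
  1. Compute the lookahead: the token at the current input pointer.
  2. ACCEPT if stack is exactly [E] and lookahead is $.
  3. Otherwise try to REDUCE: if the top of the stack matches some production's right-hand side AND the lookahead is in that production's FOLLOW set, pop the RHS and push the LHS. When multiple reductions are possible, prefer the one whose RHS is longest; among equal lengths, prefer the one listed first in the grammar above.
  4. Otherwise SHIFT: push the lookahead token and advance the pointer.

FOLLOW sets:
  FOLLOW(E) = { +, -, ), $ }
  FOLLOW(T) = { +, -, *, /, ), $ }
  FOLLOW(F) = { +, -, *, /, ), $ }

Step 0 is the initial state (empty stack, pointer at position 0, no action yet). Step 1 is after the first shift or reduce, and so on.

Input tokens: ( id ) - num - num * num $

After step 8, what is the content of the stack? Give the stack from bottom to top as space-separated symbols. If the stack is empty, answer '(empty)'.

Step 1: shift (. Stack=[(] ptr=1 lookahead=id remaining=[id ) - num - num * num $]
Step 2: shift id. Stack=[( id] ptr=2 lookahead=) remaining=[) - num - num * num $]
Step 3: reduce F->id. Stack=[( F] ptr=2 lookahead=) remaining=[) - num - num * num $]
Step 4: reduce T->F. Stack=[( T] ptr=2 lookahead=) remaining=[) - num - num * num $]
Step 5: reduce E->T. Stack=[( E] ptr=2 lookahead=) remaining=[) - num - num * num $]
Step 6: shift ). Stack=[( E )] ptr=3 lookahead=- remaining=[- num - num * num $]
Step 7: reduce F->( E ). Stack=[F] ptr=3 lookahead=- remaining=[- num - num * num $]
Step 8: reduce T->F. Stack=[T] ptr=3 lookahead=- remaining=[- num - num * num $]

Answer: T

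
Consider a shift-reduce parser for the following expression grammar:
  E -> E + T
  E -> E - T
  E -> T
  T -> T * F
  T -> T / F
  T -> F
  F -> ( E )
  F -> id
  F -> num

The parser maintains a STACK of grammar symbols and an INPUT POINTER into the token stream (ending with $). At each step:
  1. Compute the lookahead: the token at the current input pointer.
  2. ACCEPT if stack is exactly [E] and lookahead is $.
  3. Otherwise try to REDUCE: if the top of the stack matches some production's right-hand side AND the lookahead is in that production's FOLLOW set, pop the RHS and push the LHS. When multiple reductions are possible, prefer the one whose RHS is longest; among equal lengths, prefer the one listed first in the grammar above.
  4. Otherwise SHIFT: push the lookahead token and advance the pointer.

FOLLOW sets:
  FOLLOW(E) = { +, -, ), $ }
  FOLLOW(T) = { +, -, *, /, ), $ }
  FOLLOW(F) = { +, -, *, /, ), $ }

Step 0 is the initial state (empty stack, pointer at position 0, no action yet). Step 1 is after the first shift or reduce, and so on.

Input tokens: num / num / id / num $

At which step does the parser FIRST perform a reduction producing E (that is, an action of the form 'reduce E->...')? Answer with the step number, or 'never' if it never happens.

Answer: 16

Derivation:
Step 1: shift num. Stack=[num] ptr=1 lookahead=/ remaining=[/ num / id / num $]
Step 2: reduce F->num. Stack=[F] ptr=1 lookahead=/ remaining=[/ num / id / num $]
Step 3: reduce T->F. Stack=[T] ptr=1 lookahead=/ remaining=[/ num / id / num $]
Step 4: shift /. Stack=[T /] ptr=2 lookahead=num remaining=[num / id / num $]
Step 5: shift num. Stack=[T / num] ptr=3 lookahead=/ remaining=[/ id / num $]
Step 6: reduce F->num. Stack=[T / F] ptr=3 lookahead=/ remaining=[/ id / num $]
Step 7: reduce T->T / F. Stack=[T] ptr=3 lookahead=/ remaining=[/ id / num $]
Step 8: shift /. Stack=[T /] ptr=4 lookahead=id remaining=[id / num $]
Step 9: shift id. Stack=[T / id] ptr=5 lookahead=/ remaining=[/ num $]
Step 10: reduce F->id. Stack=[T / F] ptr=5 lookahead=/ remaining=[/ num $]
Step 11: reduce T->T / F. Stack=[T] ptr=5 lookahead=/ remaining=[/ num $]
Step 12: shift /. Stack=[T /] ptr=6 lookahead=num remaining=[num $]
Step 13: shift num. Stack=[T / num] ptr=7 lookahead=$ remaining=[$]
Step 14: reduce F->num. Stack=[T / F] ptr=7 lookahead=$ remaining=[$]
Step 15: reduce T->T / F. Stack=[T] ptr=7 lookahead=$ remaining=[$]
Step 16: reduce E->T. Stack=[E] ptr=7 lookahead=$ remaining=[$]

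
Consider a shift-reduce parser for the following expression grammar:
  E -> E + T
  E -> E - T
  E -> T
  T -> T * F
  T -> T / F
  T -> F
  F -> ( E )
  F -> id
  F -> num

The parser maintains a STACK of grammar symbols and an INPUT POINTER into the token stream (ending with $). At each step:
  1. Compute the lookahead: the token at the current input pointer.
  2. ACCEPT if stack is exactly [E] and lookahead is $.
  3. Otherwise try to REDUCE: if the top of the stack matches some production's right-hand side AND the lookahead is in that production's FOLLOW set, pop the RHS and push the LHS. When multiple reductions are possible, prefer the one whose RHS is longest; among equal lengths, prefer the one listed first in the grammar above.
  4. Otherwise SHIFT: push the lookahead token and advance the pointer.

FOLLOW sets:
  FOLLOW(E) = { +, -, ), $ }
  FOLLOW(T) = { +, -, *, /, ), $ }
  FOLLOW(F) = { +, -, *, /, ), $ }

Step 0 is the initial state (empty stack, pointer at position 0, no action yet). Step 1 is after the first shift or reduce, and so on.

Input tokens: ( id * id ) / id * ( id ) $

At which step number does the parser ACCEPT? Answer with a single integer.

Step 1: shift (. Stack=[(] ptr=1 lookahead=id remaining=[id * id ) / id * ( id ) $]
Step 2: shift id. Stack=[( id] ptr=2 lookahead=* remaining=[* id ) / id * ( id ) $]
Step 3: reduce F->id. Stack=[( F] ptr=2 lookahead=* remaining=[* id ) / id * ( id ) $]
Step 4: reduce T->F. Stack=[( T] ptr=2 lookahead=* remaining=[* id ) / id * ( id ) $]
Step 5: shift *. Stack=[( T *] ptr=3 lookahead=id remaining=[id ) / id * ( id ) $]
Step 6: shift id. Stack=[( T * id] ptr=4 lookahead=) remaining=[) / id * ( id ) $]
Step 7: reduce F->id. Stack=[( T * F] ptr=4 lookahead=) remaining=[) / id * ( id ) $]
Step 8: reduce T->T * F. Stack=[( T] ptr=4 lookahead=) remaining=[) / id * ( id ) $]
Step 9: reduce E->T. Stack=[( E] ptr=4 lookahead=) remaining=[) / id * ( id ) $]
Step 10: shift ). Stack=[( E )] ptr=5 lookahead=/ remaining=[/ id * ( id ) $]
Step 11: reduce F->( E ). Stack=[F] ptr=5 lookahead=/ remaining=[/ id * ( id ) $]
Step 12: reduce T->F. Stack=[T] ptr=5 lookahead=/ remaining=[/ id * ( id ) $]
Step 13: shift /. Stack=[T /] ptr=6 lookahead=id remaining=[id * ( id ) $]
Step 14: shift id. Stack=[T / id] ptr=7 lookahead=* remaining=[* ( id ) $]
Step 15: reduce F->id. Stack=[T / F] ptr=7 lookahead=* remaining=[* ( id ) $]
Step 16: reduce T->T / F. Stack=[T] ptr=7 lookahead=* remaining=[* ( id ) $]
Step 17: shift *. Stack=[T *] ptr=8 lookahead=( remaining=[( id ) $]
Step 18: shift (. Stack=[T * (] ptr=9 lookahead=id remaining=[id ) $]
Step 19: shift id. Stack=[T * ( id] ptr=10 lookahead=) remaining=[) $]
Step 20: reduce F->id. Stack=[T * ( F] ptr=10 lookahead=) remaining=[) $]
Step 21: reduce T->F. Stack=[T * ( T] ptr=10 lookahead=) remaining=[) $]
Step 22: reduce E->T. Stack=[T * ( E] ptr=10 lookahead=) remaining=[) $]
Step 23: shift ). Stack=[T * ( E )] ptr=11 lookahead=$ remaining=[$]
Step 24: reduce F->( E ). Stack=[T * F] ptr=11 lookahead=$ remaining=[$]
Step 25: reduce T->T * F. Stack=[T] ptr=11 lookahead=$ remaining=[$]
Step 26: reduce E->T. Stack=[E] ptr=11 lookahead=$ remaining=[$]
Step 27: accept. Stack=[E] ptr=11 lookahead=$ remaining=[$]

Answer: 27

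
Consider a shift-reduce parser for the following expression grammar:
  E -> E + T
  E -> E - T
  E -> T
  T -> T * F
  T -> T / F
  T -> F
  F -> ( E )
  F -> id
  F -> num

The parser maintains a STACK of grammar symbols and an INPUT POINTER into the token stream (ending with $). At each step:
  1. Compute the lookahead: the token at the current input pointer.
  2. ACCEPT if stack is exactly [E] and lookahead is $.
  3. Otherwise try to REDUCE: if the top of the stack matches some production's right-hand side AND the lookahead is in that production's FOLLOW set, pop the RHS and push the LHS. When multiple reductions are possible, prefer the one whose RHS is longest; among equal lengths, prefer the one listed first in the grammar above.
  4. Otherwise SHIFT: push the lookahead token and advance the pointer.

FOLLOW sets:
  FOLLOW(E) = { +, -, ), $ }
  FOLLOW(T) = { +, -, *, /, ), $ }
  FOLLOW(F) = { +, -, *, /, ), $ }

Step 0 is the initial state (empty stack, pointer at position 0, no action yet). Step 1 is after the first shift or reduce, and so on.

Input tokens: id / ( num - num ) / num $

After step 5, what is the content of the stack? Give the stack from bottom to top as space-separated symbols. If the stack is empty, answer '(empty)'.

Answer: T / (

Derivation:
Step 1: shift id. Stack=[id] ptr=1 lookahead=/ remaining=[/ ( num - num ) / num $]
Step 2: reduce F->id. Stack=[F] ptr=1 lookahead=/ remaining=[/ ( num - num ) / num $]
Step 3: reduce T->F. Stack=[T] ptr=1 lookahead=/ remaining=[/ ( num - num ) / num $]
Step 4: shift /. Stack=[T /] ptr=2 lookahead=( remaining=[( num - num ) / num $]
Step 5: shift (. Stack=[T / (] ptr=3 lookahead=num remaining=[num - num ) / num $]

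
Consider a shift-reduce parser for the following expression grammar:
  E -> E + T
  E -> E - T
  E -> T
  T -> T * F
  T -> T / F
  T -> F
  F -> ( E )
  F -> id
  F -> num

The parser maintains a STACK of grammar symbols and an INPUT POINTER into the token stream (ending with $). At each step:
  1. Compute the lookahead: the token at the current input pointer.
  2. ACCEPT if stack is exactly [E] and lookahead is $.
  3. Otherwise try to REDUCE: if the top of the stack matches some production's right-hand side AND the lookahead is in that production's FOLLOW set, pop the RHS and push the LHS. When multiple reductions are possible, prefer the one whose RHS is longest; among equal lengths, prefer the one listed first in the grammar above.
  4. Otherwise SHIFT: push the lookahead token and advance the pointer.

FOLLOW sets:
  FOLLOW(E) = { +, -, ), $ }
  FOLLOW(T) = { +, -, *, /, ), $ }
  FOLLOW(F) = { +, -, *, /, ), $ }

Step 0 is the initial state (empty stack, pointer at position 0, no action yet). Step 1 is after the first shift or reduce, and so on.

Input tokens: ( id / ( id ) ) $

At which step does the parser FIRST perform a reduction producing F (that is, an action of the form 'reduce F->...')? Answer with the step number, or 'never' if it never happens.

Step 1: shift (. Stack=[(] ptr=1 lookahead=id remaining=[id / ( id ) ) $]
Step 2: shift id. Stack=[( id] ptr=2 lookahead=/ remaining=[/ ( id ) ) $]
Step 3: reduce F->id. Stack=[( F] ptr=2 lookahead=/ remaining=[/ ( id ) ) $]

Answer: 3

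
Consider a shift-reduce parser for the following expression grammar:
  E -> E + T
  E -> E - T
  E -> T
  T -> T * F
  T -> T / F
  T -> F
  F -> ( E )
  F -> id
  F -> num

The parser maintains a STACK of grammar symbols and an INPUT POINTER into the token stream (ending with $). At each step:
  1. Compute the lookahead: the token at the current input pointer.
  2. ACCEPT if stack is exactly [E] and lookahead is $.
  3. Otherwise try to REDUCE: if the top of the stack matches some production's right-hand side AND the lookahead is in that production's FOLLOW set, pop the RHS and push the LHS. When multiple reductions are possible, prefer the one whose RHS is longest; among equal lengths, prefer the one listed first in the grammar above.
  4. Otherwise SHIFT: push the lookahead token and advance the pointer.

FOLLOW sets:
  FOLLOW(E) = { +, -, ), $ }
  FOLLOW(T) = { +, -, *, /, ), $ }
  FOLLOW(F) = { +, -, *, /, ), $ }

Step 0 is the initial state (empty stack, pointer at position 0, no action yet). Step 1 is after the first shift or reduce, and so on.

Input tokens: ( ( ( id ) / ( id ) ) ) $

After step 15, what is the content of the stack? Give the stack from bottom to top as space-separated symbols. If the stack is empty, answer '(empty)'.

Answer: ( ( T / ( T

Derivation:
Step 1: shift (. Stack=[(] ptr=1 lookahead=( remaining=[( ( id ) / ( id ) ) ) $]
Step 2: shift (. Stack=[( (] ptr=2 lookahead=( remaining=[( id ) / ( id ) ) ) $]
Step 3: shift (. Stack=[( ( (] ptr=3 lookahead=id remaining=[id ) / ( id ) ) ) $]
Step 4: shift id. Stack=[( ( ( id] ptr=4 lookahead=) remaining=[) / ( id ) ) ) $]
Step 5: reduce F->id. Stack=[( ( ( F] ptr=4 lookahead=) remaining=[) / ( id ) ) ) $]
Step 6: reduce T->F. Stack=[( ( ( T] ptr=4 lookahead=) remaining=[) / ( id ) ) ) $]
Step 7: reduce E->T. Stack=[( ( ( E] ptr=4 lookahead=) remaining=[) / ( id ) ) ) $]
Step 8: shift ). Stack=[( ( ( E )] ptr=5 lookahead=/ remaining=[/ ( id ) ) ) $]
Step 9: reduce F->( E ). Stack=[( ( F] ptr=5 lookahead=/ remaining=[/ ( id ) ) ) $]
Step 10: reduce T->F. Stack=[( ( T] ptr=5 lookahead=/ remaining=[/ ( id ) ) ) $]
Step 11: shift /. Stack=[( ( T /] ptr=6 lookahead=( remaining=[( id ) ) ) $]
Step 12: shift (. Stack=[( ( T / (] ptr=7 lookahead=id remaining=[id ) ) ) $]
Step 13: shift id. Stack=[( ( T / ( id] ptr=8 lookahead=) remaining=[) ) ) $]
Step 14: reduce F->id. Stack=[( ( T / ( F] ptr=8 lookahead=) remaining=[) ) ) $]
Step 15: reduce T->F. Stack=[( ( T / ( T] ptr=8 lookahead=) remaining=[) ) ) $]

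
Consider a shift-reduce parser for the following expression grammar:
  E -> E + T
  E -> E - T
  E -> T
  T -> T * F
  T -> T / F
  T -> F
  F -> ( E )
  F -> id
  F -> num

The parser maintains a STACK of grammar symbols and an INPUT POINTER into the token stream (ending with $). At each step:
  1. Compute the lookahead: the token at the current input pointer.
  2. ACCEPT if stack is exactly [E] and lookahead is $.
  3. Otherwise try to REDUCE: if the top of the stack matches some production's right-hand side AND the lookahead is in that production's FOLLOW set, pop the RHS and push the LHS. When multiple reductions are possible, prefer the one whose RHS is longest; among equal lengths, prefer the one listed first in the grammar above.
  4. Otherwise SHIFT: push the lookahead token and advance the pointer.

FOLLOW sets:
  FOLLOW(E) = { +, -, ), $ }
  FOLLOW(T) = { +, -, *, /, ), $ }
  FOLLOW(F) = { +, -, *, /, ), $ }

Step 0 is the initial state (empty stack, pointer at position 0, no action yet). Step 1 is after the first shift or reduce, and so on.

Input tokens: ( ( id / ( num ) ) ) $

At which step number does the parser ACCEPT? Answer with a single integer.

Step 1: shift (. Stack=[(] ptr=1 lookahead=( remaining=[( id / ( num ) ) ) $]
Step 2: shift (. Stack=[( (] ptr=2 lookahead=id remaining=[id / ( num ) ) ) $]
Step 3: shift id. Stack=[( ( id] ptr=3 lookahead=/ remaining=[/ ( num ) ) ) $]
Step 4: reduce F->id. Stack=[( ( F] ptr=3 lookahead=/ remaining=[/ ( num ) ) ) $]
Step 5: reduce T->F. Stack=[( ( T] ptr=3 lookahead=/ remaining=[/ ( num ) ) ) $]
Step 6: shift /. Stack=[( ( T /] ptr=4 lookahead=( remaining=[( num ) ) ) $]
Step 7: shift (. Stack=[( ( T / (] ptr=5 lookahead=num remaining=[num ) ) ) $]
Step 8: shift num. Stack=[( ( T / ( num] ptr=6 lookahead=) remaining=[) ) ) $]
Step 9: reduce F->num. Stack=[( ( T / ( F] ptr=6 lookahead=) remaining=[) ) ) $]
Step 10: reduce T->F. Stack=[( ( T / ( T] ptr=6 lookahead=) remaining=[) ) ) $]
Step 11: reduce E->T. Stack=[( ( T / ( E] ptr=6 lookahead=) remaining=[) ) ) $]
Step 12: shift ). Stack=[( ( T / ( E )] ptr=7 lookahead=) remaining=[) ) $]
Step 13: reduce F->( E ). Stack=[( ( T / F] ptr=7 lookahead=) remaining=[) ) $]
Step 14: reduce T->T / F. Stack=[( ( T] ptr=7 lookahead=) remaining=[) ) $]
Step 15: reduce E->T. Stack=[( ( E] ptr=7 lookahead=) remaining=[) ) $]
Step 16: shift ). Stack=[( ( E )] ptr=8 lookahead=) remaining=[) $]
Step 17: reduce F->( E ). Stack=[( F] ptr=8 lookahead=) remaining=[) $]
Step 18: reduce T->F. Stack=[( T] ptr=8 lookahead=) remaining=[) $]
Step 19: reduce E->T. Stack=[( E] ptr=8 lookahead=) remaining=[) $]
Step 20: shift ). Stack=[( E )] ptr=9 lookahead=$ remaining=[$]
Step 21: reduce F->( E ). Stack=[F] ptr=9 lookahead=$ remaining=[$]
Step 22: reduce T->F. Stack=[T] ptr=9 lookahead=$ remaining=[$]
Step 23: reduce E->T. Stack=[E] ptr=9 lookahead=$ remaining=[$]
Step 24: accept. Stack=[E] ptr=9 lookahead=$ remaining=[$]

Answer: 24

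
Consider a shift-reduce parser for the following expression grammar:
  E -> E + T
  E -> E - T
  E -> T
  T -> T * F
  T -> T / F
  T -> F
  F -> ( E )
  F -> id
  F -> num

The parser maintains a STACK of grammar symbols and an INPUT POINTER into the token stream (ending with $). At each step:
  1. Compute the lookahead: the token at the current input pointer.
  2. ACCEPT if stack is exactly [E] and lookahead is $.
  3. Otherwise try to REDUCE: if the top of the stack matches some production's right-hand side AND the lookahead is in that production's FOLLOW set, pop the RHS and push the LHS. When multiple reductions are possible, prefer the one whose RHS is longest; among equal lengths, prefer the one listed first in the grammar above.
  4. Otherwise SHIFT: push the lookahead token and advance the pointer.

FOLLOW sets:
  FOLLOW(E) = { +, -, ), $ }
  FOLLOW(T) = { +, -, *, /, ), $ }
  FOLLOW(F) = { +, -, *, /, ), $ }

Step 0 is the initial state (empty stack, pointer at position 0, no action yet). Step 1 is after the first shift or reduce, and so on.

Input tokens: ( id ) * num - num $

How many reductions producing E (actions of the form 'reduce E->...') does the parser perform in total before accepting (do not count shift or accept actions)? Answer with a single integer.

Answer: 3

Derivation:
Step 1: shift (. Stack=[(] ptr=1 lookahead=id remaining=[id ) * num - num $]
Step 2: shift id. Stack=[( id] ptr=2 lookahead=) remaining=[) * num - num $]
Step 3: reduce F->id. Stack=[( F] ptr=2 lookahead=) remaining=[) * num - num $]
Step 4: reduce T->F. Stack=[( T] ptr=2 lookahead=) remaining=[) * num - num $]
Step 5: reduce E->T. Stack=[( E] ptr=2 lookahead=) remaining=[) * num - num $]
Step 6: shift ). Stack=[( E )] ptr=3 lookahead=* remaining=[* num - num $]
Step 7: reduce F->( E ). Stack=[F] ptr=3 lookahead=* remaining=[* num - num $]
Step 8: reduce T->F. Stack=[T] ptr=3 lookahead=* remaining=[* num - num $]
Step 9: shift *. Stack=[T *] ptr=4 lookahead=num remaining=[num - num $]
Step 10: shift num. Stack=[T * num] ptr=5 lookahead=- remaining=[- num $]
Step 11: reduce F->num. Stack=[T * F] ptr=5 lookahead=- remaining=[- num $]
Step 12: reduce T->T * F. Stack=[T] ptr=5 lookahead=- remaining=[- num $]
Step 13: reduce E->T. Stack=[E] ptr=5 lookahead=- remaining=[- num $]
Step 14: shift -. Stack=[E -] ptr=6 lookahead=num remaining=[num $]
Step 15: shift num. Stack=[E - num] ptr=7 lookahead=$ remaining=[$]
Step 16: reduce F->num. Stack=[E - F] ptr=7 lookahead=$ remaining=[$]
Step 17: reduce T->F. Stack=[E - T] ptr=7 lookahead=$ remaining=[$]
Step 18: reduce E->E - T. Stack=[E] ptr=7 lookahead=$ remaining=[$]
Step 19: accept. Stack=[E] ptr=7 lookahead=$ remaining=[$]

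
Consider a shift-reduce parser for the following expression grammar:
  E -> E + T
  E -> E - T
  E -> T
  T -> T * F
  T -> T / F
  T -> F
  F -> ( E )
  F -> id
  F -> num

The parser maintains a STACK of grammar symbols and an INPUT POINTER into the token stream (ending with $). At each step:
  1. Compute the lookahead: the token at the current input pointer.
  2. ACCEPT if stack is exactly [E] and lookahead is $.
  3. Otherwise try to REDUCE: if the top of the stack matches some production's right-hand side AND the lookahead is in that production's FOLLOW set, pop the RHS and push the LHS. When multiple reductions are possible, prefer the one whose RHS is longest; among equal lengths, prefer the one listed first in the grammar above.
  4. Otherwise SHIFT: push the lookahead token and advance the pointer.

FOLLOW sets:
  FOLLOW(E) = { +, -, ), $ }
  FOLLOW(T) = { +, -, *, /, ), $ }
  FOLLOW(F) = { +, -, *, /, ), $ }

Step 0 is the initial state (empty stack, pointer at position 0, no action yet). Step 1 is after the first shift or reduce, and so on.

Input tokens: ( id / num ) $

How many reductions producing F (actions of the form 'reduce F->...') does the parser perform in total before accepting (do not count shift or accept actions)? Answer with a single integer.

Answer: 3

Derivation:
Step 1: shift (. Stack=[(] ptr=1 lookahead=id remaining=[id / num ) $]
Step 2: shift id. Stack=[( id] ptr=2 lookahead=/ remaining=[/ num ) $]
Step 3: reduce F->id. Stack=[( F] ptr=2 lookahead=/ remaining=[/ num ) $]
Step 4: reduce T->F. Stack=[( T] ptr=2 lookahead=/ remaining=[/ num ) $]
Step 5: shift /. Stack=[( T /] ptr=3 lookahead=num remaining=[num ) $]
Step 6: shift num. Stack=[( T / num] ptr=4 lookahead=) remaining=[) $]
Step 7: reduce F->num. Stack=[( T / F] ptr=4 lookahead=) remaining=[) $]
Step 8: reduce T->T / F. Stack=[( T] ptr=4 lookahead=) remaining=[) $]
Step 9: reduce E->T. Stack=[( E] ptr=4 lookahead=) remaining=[) $]
Step 10: shift ). Stack=[( E )] ptr=5 lookahead=$ remaining=[$]
Step 11: reduce F->( E ). Stack=[F] ptr=5 lookahead=$ remaining=[$]
Step 12: reduce T->F. Stack=[T] ptr=5 lookahead=$ remaining=[$]
Step 13: reduce E->T. Stack=[E] ptr=5 lookahead=$ remaining=[$]
Step 14: accept. Stack=[E] ptr=5 lookahead=$ remaining=[$]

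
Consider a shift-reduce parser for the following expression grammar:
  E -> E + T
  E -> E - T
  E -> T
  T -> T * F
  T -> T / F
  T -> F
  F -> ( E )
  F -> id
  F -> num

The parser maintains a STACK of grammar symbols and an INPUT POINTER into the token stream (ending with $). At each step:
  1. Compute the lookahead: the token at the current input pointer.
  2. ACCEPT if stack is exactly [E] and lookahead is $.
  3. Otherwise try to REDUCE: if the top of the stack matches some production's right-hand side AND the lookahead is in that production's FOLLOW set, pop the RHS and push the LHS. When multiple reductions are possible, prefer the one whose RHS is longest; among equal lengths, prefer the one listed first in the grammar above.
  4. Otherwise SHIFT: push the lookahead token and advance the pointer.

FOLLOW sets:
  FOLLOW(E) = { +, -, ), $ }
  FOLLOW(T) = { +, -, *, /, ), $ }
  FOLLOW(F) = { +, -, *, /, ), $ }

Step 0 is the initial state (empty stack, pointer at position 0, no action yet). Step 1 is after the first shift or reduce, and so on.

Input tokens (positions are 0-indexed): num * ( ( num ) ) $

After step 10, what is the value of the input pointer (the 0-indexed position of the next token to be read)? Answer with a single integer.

Step 1: shift num. Stack=[num] ptr=1 lookahead=* remaining=[* ( ( num ) ) $]
Step 2: reduce F->num. Stack=[F] ptr=1 lookahead=* remaining=[* ( ( num ) ) $]
Step 3: reduce T->F. Stack=[T] ptr=1 lookahead=* remaining=[* ( ( num ) ) $]
Step 4: shift *. Stack=[T *] ptr=2 lookahead=( remaining=[( ( num ) ) $]
Step 5: shift (. Stack=[T * (] ptr=3 lookahead=( remaining=[( num ) ) $]
Step 6: shift (. Stack=[T * ( (] ptr=4 lookahead=num remaining=[num ) ) $]
Step 7: shift num. Stack=[T * ( ( num] ptr=5 lookahead=) remaining=[) ) $]
Step 8: reduce F->num. Stack=[T * ( ( F] ptr=5 lookahead=) remaining=[) ) $]
Step 9: reduce T->F. Stack=[T * ( ( T] ptr=5 lookahead=) remaining=[) ) $]
Step 10: reduce E->T. Stack=[T * ( ( E] ptr=5 lookahead=) remaining=[) ) $]

Answer: 5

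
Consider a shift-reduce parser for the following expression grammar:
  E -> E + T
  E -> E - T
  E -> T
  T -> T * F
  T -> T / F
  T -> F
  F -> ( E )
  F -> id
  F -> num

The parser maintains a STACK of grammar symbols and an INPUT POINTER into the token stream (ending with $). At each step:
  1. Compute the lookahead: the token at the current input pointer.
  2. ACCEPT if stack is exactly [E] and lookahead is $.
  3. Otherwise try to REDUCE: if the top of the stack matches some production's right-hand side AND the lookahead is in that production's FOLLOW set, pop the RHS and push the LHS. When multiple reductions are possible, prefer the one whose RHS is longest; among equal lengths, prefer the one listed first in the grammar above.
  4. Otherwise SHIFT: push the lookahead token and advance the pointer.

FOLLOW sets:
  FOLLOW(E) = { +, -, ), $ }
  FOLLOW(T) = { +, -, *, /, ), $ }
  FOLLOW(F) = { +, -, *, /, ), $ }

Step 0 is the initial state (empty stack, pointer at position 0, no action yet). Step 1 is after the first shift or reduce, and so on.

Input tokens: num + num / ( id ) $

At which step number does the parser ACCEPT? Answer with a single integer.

Step 1: shift num. Stack=[num] ptr=1 lookahead=+ remaining=[+ num / ( id ) $]
Step 2: reduce F->num. Stack=[F] ptr=1 lookahead=+ remaining=[+ num / ( id ) $]
Step 3: reduce T->F. Stack=[T] ptr=1 lookahead=+ remaining=[+ num / ( id ) $]
Step 4: reduce E->T. Stack=[E] ptr=1 lookahead=+ remaining=[+ num / ( id ) $]
Step 5: shift +. Stack=[E +] ptr=2 lookahead=num remaining=[num / ( id ) $]
Step 6: shift num. Stack=[E + num] ptr=3 lookahead=/ remaining=[/ ( id ) $]
Step 7: reduce F->num. Stack=[E + F] ptr=3 lookahead=/ remaining=[/ ( id ) $]
Step 8: reduce T->F. Stack=[E + T] ptr=3 lookahead=/ remaining=[/ ( id ) $]
Step 9: shift /. Stack=[E + T /] ptr=4 lookahead=( remaining=[( id ) $]
Step 10: shift (. Stack=[E + T / (] ptr=5 lookahead=id remaining=[id ) $]
Step 11: shift id. Stack=[E + T / ( id] ptr=6 lookahead=) remaining=[) $]
Step 12: reduce F->id. Stack=[E + T / ( F] ptr=6 lookahead=) remaining=[) $]
Step 13: reduce T->F. Stack=[E + T / ( T] ptr=6 lookahead=) remaining=[) $]
Step 14: reduce E->T. Stack=[E + T / ( E] ptr=6 lookahead=) remaining=[) $]
Step 15: shift ). Stack=[E + T / ( E )] ptr=7 lookahead=$ remaining=[$]
Step 16: reduce F->( E ). Stack=[E + T / F] ptr=7 lookahead=$ remaining=[$]
Step 17: reduce T->T / F. Stack=[E + T] ptr=7 lookahead=$ remaining=[$]
Step 18: reduce E->E + T. Stack=[E] ptr=7 lookahead=$ remaining=[$]
Step 19: accept. Stack=[E] ptr=7 lookahead=$ remaining=[$]

Answer: 19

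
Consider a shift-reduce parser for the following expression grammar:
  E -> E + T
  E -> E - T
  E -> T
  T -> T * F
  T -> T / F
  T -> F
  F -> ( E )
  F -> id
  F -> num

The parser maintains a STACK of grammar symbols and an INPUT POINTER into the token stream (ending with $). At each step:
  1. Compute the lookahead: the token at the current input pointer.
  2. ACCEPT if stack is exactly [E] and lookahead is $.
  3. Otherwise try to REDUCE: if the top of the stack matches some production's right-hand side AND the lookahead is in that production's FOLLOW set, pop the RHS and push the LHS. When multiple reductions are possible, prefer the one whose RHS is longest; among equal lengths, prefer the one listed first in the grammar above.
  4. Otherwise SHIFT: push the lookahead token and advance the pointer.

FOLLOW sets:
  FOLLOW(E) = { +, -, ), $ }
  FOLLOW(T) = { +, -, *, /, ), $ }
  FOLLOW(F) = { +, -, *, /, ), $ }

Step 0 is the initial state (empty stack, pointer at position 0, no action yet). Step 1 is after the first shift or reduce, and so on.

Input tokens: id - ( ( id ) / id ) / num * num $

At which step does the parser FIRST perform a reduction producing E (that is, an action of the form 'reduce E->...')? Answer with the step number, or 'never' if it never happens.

Step 1: shift id. Stack=[id] ptr=1 lookahead=- remaining=[- ( ( id ) / id ) / num * num $]
Step 2: reduce F->id. Stack=[F] ptr=1 lookahead=- remaining=[- ( ( id ) / id ) / num * num $]
Step 3: reduce T->F. Stack=[T] ptr=1 lookahead=- remaining=[- ( ( id ) / id ) / num * num $]
Step 4: reduce E->T. Stack=[E] ptr=1 lookahead=- remaining=[- ( ( id ) / id ) / num * num $]

Answer: 4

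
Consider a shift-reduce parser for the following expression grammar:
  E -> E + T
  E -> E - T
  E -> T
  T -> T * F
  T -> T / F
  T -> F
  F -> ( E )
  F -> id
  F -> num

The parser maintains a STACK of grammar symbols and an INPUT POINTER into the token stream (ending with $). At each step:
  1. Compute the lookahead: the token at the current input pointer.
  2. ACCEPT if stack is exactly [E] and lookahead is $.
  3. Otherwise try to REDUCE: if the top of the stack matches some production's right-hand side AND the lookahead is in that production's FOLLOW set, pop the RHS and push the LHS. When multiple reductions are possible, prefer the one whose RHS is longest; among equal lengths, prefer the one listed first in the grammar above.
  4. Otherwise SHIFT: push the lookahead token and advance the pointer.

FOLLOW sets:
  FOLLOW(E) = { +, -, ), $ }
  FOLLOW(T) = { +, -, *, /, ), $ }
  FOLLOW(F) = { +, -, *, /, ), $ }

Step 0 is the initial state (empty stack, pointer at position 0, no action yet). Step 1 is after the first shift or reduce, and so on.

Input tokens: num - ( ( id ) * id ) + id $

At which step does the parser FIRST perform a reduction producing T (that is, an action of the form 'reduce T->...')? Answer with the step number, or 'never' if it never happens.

Answer: 3

Derivation:
Step 1: shift num. Stack=[num] ptr=1 lookahead=- remaining=[- ( ( id ) * id ) + id $]
Step 2: reduce F->num. Stack=[F] ptr=1 lookahead=- remaining=[- ( ( id ) * id ) + id $]
Step 3: reduce T->F. Stack=[T] ptr=1 lookahead=- remaining=[- ( ( id ) * id ) + id $]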